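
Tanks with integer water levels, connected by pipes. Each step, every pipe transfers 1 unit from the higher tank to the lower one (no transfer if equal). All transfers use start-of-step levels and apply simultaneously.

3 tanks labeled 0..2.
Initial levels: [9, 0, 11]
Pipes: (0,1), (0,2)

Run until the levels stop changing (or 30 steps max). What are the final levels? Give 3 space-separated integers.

Step 1: flows [0->1,2->0] -> levels [9 1 10]
Step 2: flows [0->1,2->0] -> levels [9 2 9]
Step 3: flows [0->1,0=2] -> levels [8 3 9]
Step 4: flows [0->1,2->0] -> levels [8 4 8]
Step 5: flows [0->1,0=2] -> levels [7 5 8]
Step 6: flows [0->1,2->0] -> levels [7 6 7]
Step 7: flows [0->1,0=2] -> levels [6 7 7]
Step 8: flows [1->0,2->0] -> levels [8 6 6]
Step 9: flows [0->1,0->2] -> levels [6 7 7]
  -> period-2 cycle: step 9 state = step 7 state; never stabilizes
  -> state at step 30: (30-7) mod 2 = 1, same as step 8 -> [8 6 6]

Answer: 8 6 6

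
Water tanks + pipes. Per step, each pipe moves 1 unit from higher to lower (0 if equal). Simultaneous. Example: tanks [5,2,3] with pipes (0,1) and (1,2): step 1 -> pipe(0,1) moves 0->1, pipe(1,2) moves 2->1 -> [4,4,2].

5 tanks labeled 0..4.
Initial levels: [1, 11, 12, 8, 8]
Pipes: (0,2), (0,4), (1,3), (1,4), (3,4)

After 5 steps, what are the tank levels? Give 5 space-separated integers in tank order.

Answer: 9 9 7 9 6

Derivation:
Step 1: flows [2->0,4->0,1->3,1->4,3=4] -> levels [3 9 11 9 8]
Step 2: flows [2->0,4->0,1=3,1->4,3->4] -> levels [5 8 10 8 9]
Step 3: flows [2->0,4->0,1=3,4->1,4->3] -> levels [7 9 9 9 6]
Step 4: flows [2->0,0->4,1=3,1->4,3->4] -> levels [7 8 8 8 9]
Step 5: flows [2->0,4->0,1=3,4->1,4->3] -> levels [9 9 7 9 6]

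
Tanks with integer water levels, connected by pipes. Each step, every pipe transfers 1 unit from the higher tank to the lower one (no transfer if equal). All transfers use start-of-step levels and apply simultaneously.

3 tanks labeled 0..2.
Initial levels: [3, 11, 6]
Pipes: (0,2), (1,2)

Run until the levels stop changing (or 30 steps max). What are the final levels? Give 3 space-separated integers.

Step 1: flows [2->0,1->2] -> levels [4 10 6]
Step 2: flows [2->0,1->2] -> levels [5 9 6]
Step 3: flows [2->0,1->2] -> levels [6 8 6]
Step 4: flows [0=2,1->2] -> levels [6 7 7]
Step 5: flows [2->0,1=2] -> levels [7 7 6]
Step 6: flows [0->2,1->2] -> levels [6 6 8]
Step 7: flows [2->0,2->1] -> levels [7 7 6]
  -> period-2 cycle: step 7 state = step 5 state; never stabilizes
  -> state at step 30: (30-5) mod 2 = 1, same as step 6 -> [6 6 8]

Answer: 6 6 8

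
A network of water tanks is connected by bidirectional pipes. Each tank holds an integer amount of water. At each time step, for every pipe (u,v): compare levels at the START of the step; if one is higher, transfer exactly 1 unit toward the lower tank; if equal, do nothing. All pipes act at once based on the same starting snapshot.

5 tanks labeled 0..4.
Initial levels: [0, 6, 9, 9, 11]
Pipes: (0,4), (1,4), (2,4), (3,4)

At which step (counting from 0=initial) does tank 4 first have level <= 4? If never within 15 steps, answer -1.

Step 1: flows [4->0,4->1,4->2,4->3] -> levels [1 7 10 10 7]
Step 2: flows [4->0,1=4,2->4,3->4] -> levels [2 7 9 9 8]
Step 3: flows [4->0,4->1,2->4,3->4] -> levels [3 8 8 8 8]
Step 4: flows [4->0,1=4,2=4,3=4] -> levels [4 8 8 8 7]
Step 5: flows [4->0,1->4,2->4,3->4] -> levels [5 7 7 7 9]
Step 6: flows [4->0,4->1,4->2,4->3] -> levels [6 8 8 8 5]
Step 7: flows [0->4,1->4,2->4,3->4] -> levels [5 7 7 7 9]
  -> period-2 cycle (repeats step 5); tank 4 never drops to <=4
Tank 4 never reaches <=4 within 15 steps

Answer: -1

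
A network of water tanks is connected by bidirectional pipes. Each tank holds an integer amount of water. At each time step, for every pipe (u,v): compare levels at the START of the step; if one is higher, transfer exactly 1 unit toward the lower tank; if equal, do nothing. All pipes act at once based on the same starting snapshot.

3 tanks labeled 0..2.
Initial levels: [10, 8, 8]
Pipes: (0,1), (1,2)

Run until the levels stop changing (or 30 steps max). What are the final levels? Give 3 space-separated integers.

Answer: 9 8 9

Derivation:
Step 1: flows [0->1,1=2] -> levels [9 9 8]
Step 2: flows [0=1,1->2] -> levels [9 8 9]
Step 3: flows [0->1,2->1] -> levels [8 10 8]
Step 4: flows [1->0,1->2] -> levels [9 8 9]
  -> period-2 cycle: step 4 state = step 2 state; never stabilizes
  -> state at step 30: (30-2) mod 2 = 0, same as step 2 -> [9 8 9]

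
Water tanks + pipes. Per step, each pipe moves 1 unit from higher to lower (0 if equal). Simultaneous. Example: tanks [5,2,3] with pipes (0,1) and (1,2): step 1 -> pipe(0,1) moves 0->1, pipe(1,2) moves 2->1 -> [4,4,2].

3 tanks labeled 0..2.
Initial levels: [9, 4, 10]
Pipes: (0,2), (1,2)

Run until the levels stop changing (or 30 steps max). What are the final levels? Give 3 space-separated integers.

Answer: 8 8 7

Derivation:
Step 1: flows [2->0,2->1] -> levels [10 5 8]
Step 2: flows [0->2,2->1] -> levels [9 6 8]
Step 3: flows [0->2,2->1] -> levels [8 7 8]
Step 4: flows [0=2,2->1] -> levels [8 8 7]
Step 5: flows [0->2,1->2] -> levels [7 7 9]
Step 6: flows [2->0,2->1] -> levels [8 8 7]
  -> period-2 cycle: step 6 state = step 4 state; never stabilizes
  -> state at step 30: (30-4) mod 2 = 0, same as step 4 -> [8 8 7]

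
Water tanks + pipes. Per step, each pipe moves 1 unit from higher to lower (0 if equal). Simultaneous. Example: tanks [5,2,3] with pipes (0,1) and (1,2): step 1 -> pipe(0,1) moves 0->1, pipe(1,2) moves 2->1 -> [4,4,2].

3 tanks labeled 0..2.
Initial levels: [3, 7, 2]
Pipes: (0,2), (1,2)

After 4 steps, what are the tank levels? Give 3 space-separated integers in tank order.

Answer: 4 4 4

Derivation:
Step 1: flows [0->2,1->2] -> levels [2 6 4]
Step 2: flows [2->0,1->2] -> levels [3 5 4]
Step 3: flows [2->0,1->2] -> levels [4 4 4]
Step 4: flows [0=2,1=2] -> levels [4 4 4]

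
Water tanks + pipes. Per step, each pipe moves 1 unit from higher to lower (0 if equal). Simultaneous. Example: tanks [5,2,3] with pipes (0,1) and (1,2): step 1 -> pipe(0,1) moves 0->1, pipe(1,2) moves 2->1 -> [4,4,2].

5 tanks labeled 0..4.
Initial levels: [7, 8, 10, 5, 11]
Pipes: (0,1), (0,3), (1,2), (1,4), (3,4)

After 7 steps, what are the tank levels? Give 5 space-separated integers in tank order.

Step 1: flows [1->0,0->3,2->1,4->1,4->3] -> levels [7 9 9 7 9]
Step 2: flows [1->0,0=3,1=2,1=4,4->3] -> levels [8 8 9 8 8]
Step 3: flows [0=1,0=3,2->1,1=4,3=4] -> levels [8 9 8 8 8]
Step 4: flows [1->0,0=3,1->2,1->4,3=4] -> levels [9 6 9 8 9]
Step 5: flows [0->1,0->3,2->1,4->1,4->3] -> levels [7 9 8 10 7]
Step 6: flows [1->0,3->0,1->2,1->4,3->4] -> levels [9 6 9 8 9]
  -> period-2 cycle: step 6 state = step 4 state
  -> state at step 7: (7-4) mod 2 = 1, same as step 5 -> [7 9 8 10 7]

Answer: 7 9 8 10 7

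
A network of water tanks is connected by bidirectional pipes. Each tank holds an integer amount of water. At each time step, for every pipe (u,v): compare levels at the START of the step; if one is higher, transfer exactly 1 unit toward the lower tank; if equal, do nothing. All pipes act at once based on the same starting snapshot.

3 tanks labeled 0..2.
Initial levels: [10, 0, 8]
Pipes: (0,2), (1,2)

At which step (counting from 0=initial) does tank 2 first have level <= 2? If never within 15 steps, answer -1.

Step 1: flows [0->2,2->1] -> levels [9 1 8]
Step 2: flows [0->2,2->1] -> levels [8 2 8]
Step 3: flows [0=2,2->1] -> levels [8 3 7]
Step 4: flows [0->2,2->1] -> levels [7 4 7]
Step 5: flows [0=2,2->1] -> levels [7 5 6]
Step 6: flows [0->2,2->1] -> levels [6 6 6]
Step 7: flows [0=2,1=2] -> levels [6 6 6]
  -> stable; tank 2 stays at 6 > 2
Tank 2 never reaches <=2 within 15 steps

Answer: -1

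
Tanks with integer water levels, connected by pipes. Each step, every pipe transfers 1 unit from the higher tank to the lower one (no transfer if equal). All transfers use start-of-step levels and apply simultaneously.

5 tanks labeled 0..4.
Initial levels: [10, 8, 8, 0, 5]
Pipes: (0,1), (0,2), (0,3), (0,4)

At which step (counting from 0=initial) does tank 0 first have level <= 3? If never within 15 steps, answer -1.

Answer: -1

Derivation:
Step 1: flows [0->1,0->2,0->3,0->4] -> levels [6 9 9 1 6]
Step 2: flows [1->0,2->0,0->3,0=4] -> levels [7 8 8 2 6]
Step 3: flows [1->0,2->0,0->3,0->4] -> levels [7 7 7 3 7]
Step 4: flows [0=1,0=2,0->3,0=4] -> levels [6 7 7 4 7]
Step 5: flows [1->0,2->0,0->3,4->0] -> levels [8 6 6 5 6]
Step 6: flows [0->1,0->2,0->3,0->4] -> levels [4 7 7 6 7]
Step 7: flows [1->0,2->0,3->0,4->0] -> levels [8 6 6 5 6]
  -> period-2 cycle (repeats step 5); tank 0 never drops to <=3
Tank 0 never reaches <=3 within 15 steps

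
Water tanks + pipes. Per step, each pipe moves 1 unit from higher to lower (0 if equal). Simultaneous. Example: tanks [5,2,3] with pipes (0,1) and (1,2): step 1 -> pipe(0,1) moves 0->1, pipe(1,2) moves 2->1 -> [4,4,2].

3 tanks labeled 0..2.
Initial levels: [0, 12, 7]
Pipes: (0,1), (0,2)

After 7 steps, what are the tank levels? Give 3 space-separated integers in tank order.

Step 1: flows [1->0,2->0] -> levels [2 11 6]
Step 2: flows [1->0,2->0] -> levels [4 10 5]
Step 3: flows [1->0,2->0] -> levels [6 9 4]
Step 4: flows [1->0,0->2] -> levels [6 8 5]
Step 5: flows [1->0,0->2] -> levels [6 7 6]
Step 6: flows [1->0,0=2] -> levels [7 6 6]
Step 7: flows [0->1,0->2] -> levels [5 7 7]

Answer: 5 7 7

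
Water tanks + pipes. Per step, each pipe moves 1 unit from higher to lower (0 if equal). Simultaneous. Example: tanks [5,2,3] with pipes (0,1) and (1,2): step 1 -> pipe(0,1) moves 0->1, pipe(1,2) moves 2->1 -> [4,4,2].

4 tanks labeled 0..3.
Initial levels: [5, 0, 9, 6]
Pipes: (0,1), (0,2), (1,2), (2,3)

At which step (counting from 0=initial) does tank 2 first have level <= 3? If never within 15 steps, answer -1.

Answer: -1

Derivation:
Step 1: flows [0->1,2->0,2->1,2->3] -> levels [5 2 6 7]
Step 2: flows [0->1,2->0,2->1,3->2] -> levels [5 4 5 6]
Step 3: flows [0->1,0=2,2->1,3->2] -> levels [4 6 5 5]
Step 4: flows [1->0,2->0,1->2,2=3] -> levels [6 4 5 5]
Step 5: flows [0->1,0->2,2->1,2=3] -> levels [4 6 5 5]
  -> period-2 cycle (repeats step 3); tank 2 never drops to <=3
Tank 2 never reaches <=3 within 15 steps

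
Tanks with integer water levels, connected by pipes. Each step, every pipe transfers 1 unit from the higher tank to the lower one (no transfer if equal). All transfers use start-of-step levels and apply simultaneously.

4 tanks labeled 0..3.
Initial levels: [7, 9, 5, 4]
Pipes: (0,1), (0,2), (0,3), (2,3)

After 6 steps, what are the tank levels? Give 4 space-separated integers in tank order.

Step 1: flows [1->0,0->2,0->3,2->3] -> levels [6 8 5 6]
Step 2: flows [1->0,0->2,0=3,3->2] -> levels [6 7 7 5]
Step 3: flows [1->0,2->0,0->3,2->3] -> levels [7 6 5 7]
Step 4: flows [0->1,0->2,0=3,3->2] -> levels [5 7 7 6]
Step 5: flows [1->0,2->0,3->0,2->3] -> levels [8 6 5 6]
Step 6: flows [0->1,0->2,0->3,3->2] -> levels [5 7 7 6]

Answer: 5 7 7 6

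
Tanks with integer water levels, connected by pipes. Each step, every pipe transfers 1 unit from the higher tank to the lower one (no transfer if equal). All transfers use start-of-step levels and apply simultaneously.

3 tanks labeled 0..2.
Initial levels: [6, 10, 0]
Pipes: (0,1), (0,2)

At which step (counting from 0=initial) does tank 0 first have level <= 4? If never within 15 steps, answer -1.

Step 1: flows [1->0,0->2] -> levels [6 9 1]
Step 2: flows [1->0,0->2] -> levels [6 8 2]
Step 3: flows [1->0,0->2] -> levels [6 7 3]
Step 4: flows [1->0,0->2] -> levels [6 6 4]
Step 5: flows [0=1,0->2] -> levels [5 6 5]
Step 6: flows [1->0,0=2] -> levels [6 5 5]
Step 7: flows [0->1,0->2] -> levels [4 6 6]
Tank 0 first reaches <=4 at step 7

Answer: 7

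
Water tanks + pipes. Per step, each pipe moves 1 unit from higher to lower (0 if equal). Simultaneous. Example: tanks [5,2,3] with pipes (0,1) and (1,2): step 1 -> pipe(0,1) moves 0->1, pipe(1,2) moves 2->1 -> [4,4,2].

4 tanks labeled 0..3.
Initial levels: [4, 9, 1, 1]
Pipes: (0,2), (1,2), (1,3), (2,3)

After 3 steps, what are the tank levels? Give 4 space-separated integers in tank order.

Step 1: flows [0->2,1->2,1->3,2=3] -> levels [3 7 3 2]
Step 2: flows [0=2,1->2,1->3,2->3] -> levels [3 5 3 4]
Step 3: flows [0=2,1->2,1->3,3->2] -> levels [3 3 5 4]

Answer: 3 3 5 4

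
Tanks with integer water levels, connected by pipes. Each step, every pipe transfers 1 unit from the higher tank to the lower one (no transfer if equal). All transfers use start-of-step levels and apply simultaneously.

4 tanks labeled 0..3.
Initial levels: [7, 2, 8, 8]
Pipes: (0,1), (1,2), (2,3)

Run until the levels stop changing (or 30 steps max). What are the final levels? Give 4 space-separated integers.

Answer: 7 5 7 6

Derivation:
Step 1: flows [0->1,2->1,2=3] -> levels [6 4 7 8]
Step 2: flows [0->1,2->1,3->2] -> levels [5 6 7 7]
Step 3: flows [1->0,2->1,2=3] -> levels [6 6 6 7]
Step 4: flows [0=1,1=2,3->2] -> levels [6 6 7 6]
Step 5: flows [0=1,2->1,2->3] -> levels [6 7 5 7]
Step 6: flows [1->0,1->2,3->2] -> levels [7 5 7 6]
Step 7: flows [0->1,2->1,2->3] -> levels [6 7 5 7]
  -> period-2 cycle: step 7 state = step 5 state; never stabilizes
  -> state at step 30: (30-5) mod 2 = 1, same as step 6 -> [7 5 7 6]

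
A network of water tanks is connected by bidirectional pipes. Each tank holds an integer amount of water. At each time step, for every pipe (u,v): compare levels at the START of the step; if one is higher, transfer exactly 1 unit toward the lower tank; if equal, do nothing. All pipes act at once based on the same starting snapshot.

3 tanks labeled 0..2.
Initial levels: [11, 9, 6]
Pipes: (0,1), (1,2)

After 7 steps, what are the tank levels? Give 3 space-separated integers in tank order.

Answer: 9 8 9

Derivation:
Step 1: flows [0->1,1->2] -> levels [10 9 7]
Step 2: flows [0->1,1->2] -> levels [9 9 8]
Step 3: flows [0=1,1->2] -> levels [9 8 9]
Step 4: flows [0->1,2->1] -> levels [8 10 8]
Step 5: flows [1->0,1->2] -> levels [9 8 9]
  -> period-2 cycle: step 5 state = step 3 state
  -> state at step 7: (7-3) mod 2 = 0, same as step 3 -> [9 8 9]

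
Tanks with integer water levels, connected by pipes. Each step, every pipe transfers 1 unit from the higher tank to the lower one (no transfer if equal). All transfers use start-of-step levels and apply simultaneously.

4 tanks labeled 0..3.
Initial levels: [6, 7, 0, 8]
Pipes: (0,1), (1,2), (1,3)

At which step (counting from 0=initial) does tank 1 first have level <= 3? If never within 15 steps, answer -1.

Answer: 6

Derivation:
Step 1: flows [1->0,1->2,3->1] -> levels [7 6 1 7]
Step 2: flows [0->1,1->2,3->1] -> levels [6 7 2 6]
Step 3: flows [1->0,1->2,1->3] -> levels [7 4 3 7]
Step 4: flows [0->1,1->2,3->1] -> levels [6 5 4 6]
Step 5: flows [0->1,1->2,3->1] -> levels [5 6 5 5]
Step 6: flows [1->0,1->2,1->3] -> levels [6 3 6 6]
Tank 1 first reaches <=3 at step 6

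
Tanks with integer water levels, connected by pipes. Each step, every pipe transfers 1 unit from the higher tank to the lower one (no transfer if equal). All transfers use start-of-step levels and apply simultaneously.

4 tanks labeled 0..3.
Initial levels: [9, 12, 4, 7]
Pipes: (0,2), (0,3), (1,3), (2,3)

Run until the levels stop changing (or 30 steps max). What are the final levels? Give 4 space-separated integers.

Step 1: flows [0->2,0->3,1->3,3->2] -> levels [7 11 6 8]
Step 2: flows [0->2,3->0,1->3,3->2] -> levels [7 10 8 7]
Step 3: flows [2->0,0=3,1->3,2->3] -> levels [8 9 6 9]
Step 4: flows [0->2,3->0,1=3,3->2] -> levels [8 9 8 7]
Step 5: flows [0=2,0->3,1->3,2->3] -> levels [7 8 7 10]
Step 6: flows [0=2,3->0,3->1,3->2] -> levels [8 9 8 7]
  -> period-2 cycle: step 6 state = step 4 state; never stabilizes
  -> state at step 30: (30-4) mod 2 = 0, same as step 4 -> [8 9 8 7]

Answer: 8 9 8 7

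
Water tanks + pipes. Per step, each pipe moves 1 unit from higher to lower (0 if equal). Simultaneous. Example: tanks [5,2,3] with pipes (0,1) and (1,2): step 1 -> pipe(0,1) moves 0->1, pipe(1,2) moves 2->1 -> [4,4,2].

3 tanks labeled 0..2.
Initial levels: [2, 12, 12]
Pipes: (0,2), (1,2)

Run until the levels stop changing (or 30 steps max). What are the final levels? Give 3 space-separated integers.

Step 1: flows [2->0,1=2] -> levels [3 12 11]
Step 2: flows [2->0,1->2] -> levels [4 11 11]
Step 3: flows [2->0,1=2] -> levels [5 11 10]
Step 4: flows [2->0,1->2] -> levels [6 10 10]
Step 5: flows [2->0,1=2] -> levels [7 10 9]
Step 6: flows [2->0,1->2] -> levels [8 9 9]
Step 7: flows [2->0,1=2] -> levels [9 9 8]
Step 8: flows [0->2,1->2] -> levels [8 8 10]
Step 9: flows [2->0,2->1] -> levels [9 9 8]
  -> period-2 cycle: step 9 state = step 7 state; never stabilizes
  -> state at step 30: (30-7) mod 2 = 1, same as step 8 -> [8 8 10]

Answer: 8 8 10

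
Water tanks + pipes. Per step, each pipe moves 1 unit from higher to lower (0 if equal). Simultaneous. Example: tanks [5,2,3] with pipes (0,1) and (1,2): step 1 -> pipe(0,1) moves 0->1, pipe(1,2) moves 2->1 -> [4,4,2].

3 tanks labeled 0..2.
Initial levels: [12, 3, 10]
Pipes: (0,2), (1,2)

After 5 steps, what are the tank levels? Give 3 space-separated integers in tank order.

Step 1: flows [0->2,2->1] -> levels [11 4 10]
Step 2: flows [0->2,2->1] -> levels [10 5 10]
Step 3: flows [0=2,2->1] -> levels [10 6 9]
Step 4: flows [0->2,2->1] -> levels [9 7 9]
Step 5: flows [0=2,2->1] -> levels [9 8 8]

Answer: 9 8 8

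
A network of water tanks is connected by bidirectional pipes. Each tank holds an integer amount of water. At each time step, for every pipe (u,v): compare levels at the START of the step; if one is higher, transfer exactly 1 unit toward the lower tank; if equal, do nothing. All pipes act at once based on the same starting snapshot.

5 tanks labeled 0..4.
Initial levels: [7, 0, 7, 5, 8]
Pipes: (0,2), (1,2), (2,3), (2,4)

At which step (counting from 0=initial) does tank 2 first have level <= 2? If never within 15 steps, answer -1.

Step 1: flows [0=2,2->1,2->3,4->2] -> levels [7 1 6 6 7]
Step 2: flows [0->2,2->1,2=3,4->2] -> levels [6 2 7 6 6]
Step 3: flows [2->0,2->1,2->3,2->4] -> levels [7 3 3 7 7]
Step 4: flows [0->2,1=2,3->2,4->2] -> levels [6 3 6 6 6]
Step 5: flows [0=2,2->1,2=3,2=4] -> levels [6 4 5 6 6]
Step 6: flows [0->2,2->1,3->2,4->2] -> levels [5 5 7 5 5]
Step 7: flows [2->0,2->1,2->3,2->4] -> levels [6 6 3 6 6]
Step 8: flows [0->2,1->2,3->2,4->2] -> levels [5 5 7 5 5]
  -> period-2 cycle (repeats step 6); tank 2 never drops to <=2
Tank 2 never reaches <=2 within 15 steps

Answer: -1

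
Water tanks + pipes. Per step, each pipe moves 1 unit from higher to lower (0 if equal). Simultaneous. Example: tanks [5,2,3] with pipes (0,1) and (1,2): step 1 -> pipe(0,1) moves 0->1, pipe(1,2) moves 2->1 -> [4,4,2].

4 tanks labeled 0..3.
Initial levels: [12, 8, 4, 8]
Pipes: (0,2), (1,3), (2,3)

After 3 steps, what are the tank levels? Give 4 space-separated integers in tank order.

Answer: 9 7 8 8

Derivation:
Step 1: flows [0->2,1=3,3->2] -> levels [11 8 6 7]
Step 2: flows [0->2,1->3,3->2] -> levels [10 7 8 7]
Step 3: flows [0->2,1=3,2->3] -> levels [9 7 8 8]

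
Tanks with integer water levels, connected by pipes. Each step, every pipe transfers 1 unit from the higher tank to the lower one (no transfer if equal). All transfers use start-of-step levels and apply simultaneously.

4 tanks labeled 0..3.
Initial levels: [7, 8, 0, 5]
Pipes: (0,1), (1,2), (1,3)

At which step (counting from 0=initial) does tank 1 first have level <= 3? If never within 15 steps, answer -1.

Answer: 5

Derivation:
Step 1: flows [1->0,1->2,1->3] -> levels [8 5 1 6]
Step 2: flows [0->1,1->2,3->1] -> levels [7 6 2 5]
Step 3: flows [0->1,1->2,1->3] -> levels [6 5 3 6]
Step 4: flows [0->1,1->2,3->1] -> levels [5 6 4 5]
Step 5: flows [1->0,1->2,1->3] -> levels [6 3 5 6]
Tank 1 first reaches <=3 at step 5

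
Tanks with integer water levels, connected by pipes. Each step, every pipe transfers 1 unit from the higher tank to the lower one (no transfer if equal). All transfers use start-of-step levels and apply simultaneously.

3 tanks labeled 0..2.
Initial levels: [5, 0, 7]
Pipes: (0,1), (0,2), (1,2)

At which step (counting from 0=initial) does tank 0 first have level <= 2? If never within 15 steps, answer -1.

Step 1: flows [0->1,2->0,2->1] -> levels [5 2 5]
Step 2: flows [0->1,0=2,2->1] -> levels [4 4 4]
Step 3: flows [0=1,0=2,1=2] -> levels [4 4 4]
  -> stable; tank 0 stays at 4 > 2
Tank 0 never reaches <=2 within 15 steps

Answer: -1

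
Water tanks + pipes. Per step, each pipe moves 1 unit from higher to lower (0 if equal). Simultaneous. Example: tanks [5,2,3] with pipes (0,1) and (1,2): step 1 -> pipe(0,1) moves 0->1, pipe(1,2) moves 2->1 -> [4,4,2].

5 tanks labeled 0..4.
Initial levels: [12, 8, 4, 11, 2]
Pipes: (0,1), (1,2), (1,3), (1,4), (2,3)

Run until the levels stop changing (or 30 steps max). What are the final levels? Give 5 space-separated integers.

Step 1: flows [0->1,1->2,3->1,1->4,3->2] -> levels [11 8 6 9 3]
Step 2: flows [0->1,1->2,3->1,1->4,3->2] -> levels [10 8 8 7 4]
Step 3: flows [0->1,1=2,1->3,1->4,2->3] -> levels [9 7 7 9 5]
Step 4: flows [0->1,1=2,3->1,1->4,3->2] -> levels [8 8 8 7 6]
Step 5: flows [0=1,1=2,1->3,1->4,2->3] -> levels [8 6 7 9 7]
Step 6: flows [0->1,2->1,3->1,4->1,3->2] -> levels [7 10 7 7 6]
Step 7: flows [1->0,1->2,1->3,1->4,2=3] -> levels [8 6 8 8 7]
Step 8: flows [0->1,2->1,3->1,4->1,2=3] -> levels [7 10 7 7 6]
  -> period-2 cycle: step 8 state = step 6 state; never stabilizes
  -> state at step 30: (30-6) mod 2 = 0, same as step 6 -> [7 10 7 7 6]

Answer: 7 10 7 7 6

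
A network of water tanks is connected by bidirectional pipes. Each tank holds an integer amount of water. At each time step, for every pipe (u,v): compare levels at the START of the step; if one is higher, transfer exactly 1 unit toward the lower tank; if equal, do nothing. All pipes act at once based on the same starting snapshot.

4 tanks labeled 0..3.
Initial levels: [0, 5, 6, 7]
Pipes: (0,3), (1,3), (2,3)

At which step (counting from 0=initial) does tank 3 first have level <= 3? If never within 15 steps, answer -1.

Step 1: flows [3->0,3->1,3->2] -> levels [1 6 7 4]
Step 2: flows [3->0,1->3,2->3] -> levels [2 5 6 5]
Step 3: flows [3->0,1=3,2->3] -> levels [3 5 5 5]
Step 4: flows [3->0,1=3,2=3] -> levels [4 5 5 4]
Step 5: flows [0=3,1->3,2->3] -> levels [4 4 4 6]
Step 6: flows [3->0,3->1,3->2] -> levels [5 5 5 3]
Tank 3 first reaches <=3 at step 6

Answer: 6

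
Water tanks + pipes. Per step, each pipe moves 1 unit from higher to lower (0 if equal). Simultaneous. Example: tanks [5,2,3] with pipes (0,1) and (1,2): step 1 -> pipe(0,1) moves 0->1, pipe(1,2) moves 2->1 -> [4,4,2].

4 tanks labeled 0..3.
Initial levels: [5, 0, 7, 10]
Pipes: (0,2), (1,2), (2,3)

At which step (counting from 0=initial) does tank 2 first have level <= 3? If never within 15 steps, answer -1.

Step 1: flows [2->0,2->1,3->2] -> levels [6 1 6 9]
Step 2: flows [0=2,2->1,3->2] -> levels [6 2 6 8]
Step 3: flows [0=2,2->1,3->2] -> levels [6 3 6 7]
Step 4: flows [0=2,2->1,3->2] -> levels [6 4 6 6]
Step 5: flows [0=2,2->1,2=3] -> levels [6 5 5 6]
Step 6: flows [0->2,1=2,3->2] -> levels [5 5 7 5]
Step 7: flows [2->0,2->1,2->3] -> levels [6 6 4 6]
Step 8: flows [0->2,1->2,3->2] -> levels [5 5 7 5]
  -> period-2 cycle (repeats step 6); tank 2 never drops to <=3
Tank 2 never reaches <=3 within 15 steps

Answer: -1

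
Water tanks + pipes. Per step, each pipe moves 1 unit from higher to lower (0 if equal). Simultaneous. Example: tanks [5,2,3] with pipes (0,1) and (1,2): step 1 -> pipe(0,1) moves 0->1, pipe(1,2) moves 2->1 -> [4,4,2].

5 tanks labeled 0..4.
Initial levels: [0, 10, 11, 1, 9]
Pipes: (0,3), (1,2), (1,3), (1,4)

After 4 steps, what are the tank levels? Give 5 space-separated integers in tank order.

Answer: 2 8 9 3 9

Derivation:
Step 1: flows [3->0,2->1,1->3,1->4] -> levels [1 9 10 1 10]
Step 2: flows [0=3,2->1,1->3,4->1] -> levels [1 10 9 2 9]
Step 3: flows [3->0,1->2,1->3,1->4] -> levels [2 7 10 2 10]
Step 4: flows [0=3,2->1,1->3,4->1] -> levels [2 8 9 3 9]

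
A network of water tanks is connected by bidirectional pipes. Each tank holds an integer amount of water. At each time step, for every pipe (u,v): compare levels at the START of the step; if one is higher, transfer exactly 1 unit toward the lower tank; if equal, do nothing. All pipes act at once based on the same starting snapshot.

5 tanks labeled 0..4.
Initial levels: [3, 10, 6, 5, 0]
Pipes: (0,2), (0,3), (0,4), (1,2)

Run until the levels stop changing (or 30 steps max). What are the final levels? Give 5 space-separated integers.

Answer: 3 5 6 5 5

Derivation:
Step 1: flows [2->0,3->0,0->4,1->2] -> levels [4 9 6 4 1]
Step 2: flows [2->0,0=3,0->4,1->2] -> levels [4 8 6 4 2]
Step 3: flows [2->0,0=3,0->4,1->2] -> levels [4 7 6 4 3]
Step 4: flows [2->0,0=3,0->4,1->2] -> levels [4 6 6 4 4]
Step 5: flows [2->0,0=3,0=4,1=2] -> levels [5 6 5 4 4]
Step 6: flows [0=2,0->3,0->4,1->2] -> levels [3 5 6 5 5]
Step 7: flows [2->0,3->0,4->0,2->1] -> levels [6 6 4 4 4]
Step 8: flows [0->2,0->3,0->4,1->2] -> levels [3 5 6 5 5]
  -> period-2 cycle: step 8 state = step 6 state; never stabilizes
  -> state at step 30: (30-6) mod 2 = 0, same as step 6 -> [3 5 6 5 5]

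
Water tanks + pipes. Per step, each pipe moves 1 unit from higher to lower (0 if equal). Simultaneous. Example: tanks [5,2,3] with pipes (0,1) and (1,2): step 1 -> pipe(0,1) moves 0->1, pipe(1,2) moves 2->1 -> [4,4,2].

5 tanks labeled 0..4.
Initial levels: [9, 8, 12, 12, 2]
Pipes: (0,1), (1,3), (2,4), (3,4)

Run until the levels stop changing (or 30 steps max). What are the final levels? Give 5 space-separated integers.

Answer: 9 8 8 9 9

Derivation:
Step 1: flows [0->1,3->1,2->4,3->4] -> levels [8 10 11 10 4]
Step 2: flows [1->0,1=3,2->4,3->4] -> levels [9 9 10 9 6]
Step 3: flows [0=1,1=3,2->4,3->4] -> levels [9 9 9 8 8]
Step 4: flows [0=1,1->3,2->4,3=4] -> levels [9 8 8 9 9]
Step 5: flows [0->1,3->1,4->2,3=4] -> levels [8 10 9 8 8]
Step 6: flows [1->0,1->3,2->4,3=4] -> levels [9 8 8 9 9]
  -> period-2 cycle: step 6 state = step 4 state; never stabilizes
  -> state at step 30: (30-4) mod 2 = 0, same as step 4 -> [9 8 8 9 9]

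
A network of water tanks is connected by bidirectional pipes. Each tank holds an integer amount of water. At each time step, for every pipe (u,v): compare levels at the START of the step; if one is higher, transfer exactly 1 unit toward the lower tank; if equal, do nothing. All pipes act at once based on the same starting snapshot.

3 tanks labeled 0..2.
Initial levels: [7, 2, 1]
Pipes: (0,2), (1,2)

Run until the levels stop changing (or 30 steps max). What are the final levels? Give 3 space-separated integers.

Step 1: flows [0->2,1->2] -> levels [6 1 3]
Step 2: flows [0->2,2->1] -> levels [5 2 3]
Step 3: flows [0->2,2->1] -> levels [4 3 3]
Step 4: flows [0->2,1=2] -> levels [3 3 4]
Step 5: flows [2->0,2->1] -> levels [4 4 2]
Step 6: flows [0->2,1->2] -> levels [3 3 4]
  -> period-2 cycle: step 6 state = step 4 state; never stabilizes
  -> state at step 30: (30-4) mod 2 = 0, same as step 4 -> [3 3 4]

Answer: 3 3 4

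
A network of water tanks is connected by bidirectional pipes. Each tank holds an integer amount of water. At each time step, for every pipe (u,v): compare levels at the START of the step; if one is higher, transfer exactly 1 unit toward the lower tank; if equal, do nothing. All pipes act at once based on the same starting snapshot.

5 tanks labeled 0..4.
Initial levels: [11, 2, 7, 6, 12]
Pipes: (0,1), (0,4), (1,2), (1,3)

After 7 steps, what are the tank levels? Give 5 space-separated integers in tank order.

Step 1: flows [0->1,4->0,2->1,3->1] -> levels [11 5 6 5 11]
Step 2: flows [0->1,0=4,2->1,1=3] -> levels [10 7 5 5 11]
Step 3: flows [0->1,4->0,1->2,1->3] -> levels [10 6 6 6 10]
Step 4: flows [0->1,0=4,1=2,1=3] -> levels [9 7 6 6 10]
Step 5: flows [0->1,4->0,1->2,1->3] -> levels [9 6 7 7 9]
Step 6: flows [0->1,0=4,2->1,3->1] -> levels [8 9 6 6 9]
Step 7: flows [1->0,4->0,1->2,1->3] -> levels [10 6 7 7 8]

Answer: 10 6 7 7 8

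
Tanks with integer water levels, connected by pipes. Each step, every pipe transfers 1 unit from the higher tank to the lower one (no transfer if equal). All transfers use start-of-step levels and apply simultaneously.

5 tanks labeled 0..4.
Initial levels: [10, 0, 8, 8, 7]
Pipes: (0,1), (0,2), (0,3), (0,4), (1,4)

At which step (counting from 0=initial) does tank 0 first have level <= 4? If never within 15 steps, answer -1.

Answer: -1

Derivation:
Step 1: flows [0->1,0->2,0->3,0->4,4->1] -> levels [6 2 9 9 7]
Step 2: flows [0->1,2->0,3->0,4->0,4->1] -> levels [8 4 8 8 5]
Step 3: flows [0->1,0=2,0=3,0->4,4->1] -> levels [6 6 8 8 5]
Step 4: flows [0=1,2->0,3->0,0->4,1->4] -> levels [7 5 7 7 7]
Step 5: flows [0->1,0=2,0=3,0=4,4->1] -> levels [6 7 7 7 6]
Step 6: flows [1->0,2->0,3->0,0=4,1->4] -> levels [9 5 6 6 7]
Step 7: flows [0->1,0->2,0->3,0->4,4->1] -> levels [5 7 7 7 7]
Step 8: flows [1->0,2->0,3->0,4->0,1=4] -> levels [9 6 6 6 6]
Step 9: flows [0->1,0->2,0->3,0->4,1=4] -> levels [5 7 7 7 7]
  -> period-2 cycle (repeats step 7); tank 0 never drops to <=4
Tank 0 never reaches <=4 within 15 steps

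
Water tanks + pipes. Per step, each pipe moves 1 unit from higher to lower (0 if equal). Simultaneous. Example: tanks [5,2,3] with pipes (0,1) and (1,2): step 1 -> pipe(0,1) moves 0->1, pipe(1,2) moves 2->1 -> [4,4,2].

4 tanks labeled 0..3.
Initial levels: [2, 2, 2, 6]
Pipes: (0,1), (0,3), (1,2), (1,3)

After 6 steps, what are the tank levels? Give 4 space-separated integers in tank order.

Answer: 4 3 3 2

Derivation:
Step 1: flows [0=1,3->0,1=2,3->1] -> levels [3 3 2 4]
Step 2: flows [0=1,3->0,1->2,3->1] -> levels [4 3 3 2]
Step 3: flows [0->1,0->3,1=2,1->3] -> levels [2 3 3 4]
Step 4: flows [1->0,3->0,1=2,3->1] -> levels [4 3 3 2]
  -> period-2 cycle: step 4 state = step 2 state
  -> state at step 6: (6-2) mod 2 = 0, same as step 2 -> [4 3 3 2]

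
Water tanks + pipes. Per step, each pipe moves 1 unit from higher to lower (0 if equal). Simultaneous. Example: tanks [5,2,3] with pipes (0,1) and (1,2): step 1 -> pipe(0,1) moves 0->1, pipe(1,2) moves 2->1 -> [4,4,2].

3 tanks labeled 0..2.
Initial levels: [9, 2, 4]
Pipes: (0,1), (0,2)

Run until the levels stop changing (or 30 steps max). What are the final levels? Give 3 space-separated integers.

Answer: 5 5 5

Derivation:
Step 1: flows [0->1,0->2] -> levels [7 3 5]
Step 2: flows [0->1,0->2] -> levels [5 4 6]
Step 3: flows [0->1,2->0] -> levels [5 5 5]
Step 4: flows [0=1,0=2] -> levels [5 5 5]
  -> stable (no change)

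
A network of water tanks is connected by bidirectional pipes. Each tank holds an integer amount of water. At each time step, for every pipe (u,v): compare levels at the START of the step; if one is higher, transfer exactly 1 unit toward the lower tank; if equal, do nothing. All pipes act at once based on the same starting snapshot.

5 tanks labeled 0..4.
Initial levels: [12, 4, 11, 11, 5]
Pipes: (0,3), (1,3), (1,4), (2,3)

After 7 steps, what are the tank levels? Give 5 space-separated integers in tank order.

Step 1: flows [0->3,3->1,4->1,2=3] -> levels [11 6 11 11 4]
Step 2: flows [0=3,3->1,1->4,2=3] -> levels [11 6 11 10 5]
Step 3: flows [0->3,3->1,1->4,2->3] -> levels [10 6 10 11 6]
Step 4: flows [3->0,3->1,1=4,3->2] -> levels [11 7 11 8 6]
Step 5: flows [0->3,3->1,1->4,2->3] -> levels [10 7 10 9 7]
Step 6: flows [0->3,3->1,1=4,2->3] -> levels [9 8 9 10 7]
Step 7: flows [3->0,3->1,1->4,3->2] -> levels [10 8 10 7 8]

Answer: 10 8 10 7 8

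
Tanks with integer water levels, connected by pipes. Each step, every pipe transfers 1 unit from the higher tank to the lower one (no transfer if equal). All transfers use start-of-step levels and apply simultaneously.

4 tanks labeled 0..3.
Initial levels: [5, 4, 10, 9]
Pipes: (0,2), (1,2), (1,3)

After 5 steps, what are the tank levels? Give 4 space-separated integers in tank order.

Answer: 6 6 8 8

Derivation:
Step 1: flows [2->0,2->1,3->1] -> levels [6 6 8 8]
Step 2: flows [2->0,2->1,3->1] -> levels [7 8 6 7]
Step 3: flows [0->2,1->2,1->3] -> levels [6 6 8 8]
  -> period-2 cycle: step 3 state = step 1 state
  -> state at step 5: (5-1) mod 2 = 0, same as step 1 -> [6 6 8 8]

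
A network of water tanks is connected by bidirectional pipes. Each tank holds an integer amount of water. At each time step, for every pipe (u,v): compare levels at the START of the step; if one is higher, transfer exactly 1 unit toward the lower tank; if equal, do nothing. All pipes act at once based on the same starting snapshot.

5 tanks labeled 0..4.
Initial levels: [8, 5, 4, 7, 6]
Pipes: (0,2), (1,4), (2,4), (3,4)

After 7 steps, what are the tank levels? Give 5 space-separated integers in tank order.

Answer: 6 6 7 6 5

Derivation:
Step 1: flows [0->2,4->1,4->2,3->4] -> levels [7 6 6 6 5]
Step 2: flows [0->2,1->4,2->4,3->4] -> levels [6 5 6 5 8]
Step 3: flows [0=2,4->1,4->2,4->3] -> levels [6 6 7 6 5]
Step 4: flows [2->0,1->4,2->4,3->4] -> levels [7 5 5 5 8]
Step 5: flows [0->2,4->1,4->2,4->3] -> levels [6 6 7 6 5]
  -> period-2 cycle: step 5 state = step 3 state
  -> state at step 7: (7-3) mod 2 = 0, same as step 3 -> [6 6 7 6 5]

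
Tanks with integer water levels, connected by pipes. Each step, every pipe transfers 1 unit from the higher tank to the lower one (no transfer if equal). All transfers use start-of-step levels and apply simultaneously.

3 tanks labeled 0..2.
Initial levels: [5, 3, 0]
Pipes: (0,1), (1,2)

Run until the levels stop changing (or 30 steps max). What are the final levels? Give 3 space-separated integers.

Step 1: flows [0->1,1->2] -> levels [4 3 1]
Step 2: flows [0->1,1->2] -> levels [3 3 2]
Step 3: flows [0=1,1->2] -> levels [3 2 3]
Step 4: flows [0->1,2->1] -> levels [2 4 2]
Step 5: flows [1->0,1->2] -> levels [3 2 3]
  -> period-2 cycle: step 5 state = step 3 state; never stabilizes
  -> state at step 30: (30-3) mod 2 = 1, same as step 4 -> [2 4 2]

Answer: 2 4 2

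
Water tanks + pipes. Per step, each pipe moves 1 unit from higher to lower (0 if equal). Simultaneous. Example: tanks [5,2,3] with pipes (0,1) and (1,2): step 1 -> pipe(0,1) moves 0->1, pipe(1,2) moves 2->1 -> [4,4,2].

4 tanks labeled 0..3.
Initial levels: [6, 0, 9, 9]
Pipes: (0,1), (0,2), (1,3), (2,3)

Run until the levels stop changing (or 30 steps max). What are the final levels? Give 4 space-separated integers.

Step 1: flows [0->1,2->0,3->1,2=3] -> levels [6 2 8 8]
Step 2: flows [0->1,2->0,3->1,2=3] -> levels [6 4 7 7]
Step 3: flows [0->1,2->0,3->1,2=3] -> levels [6 6 6 6]
Step 4: flows [0=1,0=2,1=3,2=3] -> levels [6 6 6 6]
  -> stable (no change)

Answer: 6 6 6 6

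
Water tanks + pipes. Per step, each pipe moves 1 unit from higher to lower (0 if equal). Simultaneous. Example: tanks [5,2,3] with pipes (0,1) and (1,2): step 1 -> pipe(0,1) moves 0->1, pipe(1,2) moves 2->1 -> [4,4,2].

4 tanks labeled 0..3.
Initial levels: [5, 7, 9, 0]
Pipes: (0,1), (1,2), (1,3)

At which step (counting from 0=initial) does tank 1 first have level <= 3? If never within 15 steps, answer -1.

Step 1: flows [1->0,2->1,1->3] -> levels [6 6 8 1]
Step 2: flows [0=1,2->1,1->3] -> levels [6 6 7 2]
Step 3: flows [0=1,2->1,1->3] -> levels [6 6 6 3]
Step 4: flows [0=1,1=2,1->3] -> levels [6 5 6 4]
Step 5: flows [0->1,2->1,1->3] -> levels [5 6 5 5]
Step 6: flows [1->0,1->2,1->3] -> levels [6 3 6 6]
Tank 1 first reaches <=3 at step 6

Answer: 6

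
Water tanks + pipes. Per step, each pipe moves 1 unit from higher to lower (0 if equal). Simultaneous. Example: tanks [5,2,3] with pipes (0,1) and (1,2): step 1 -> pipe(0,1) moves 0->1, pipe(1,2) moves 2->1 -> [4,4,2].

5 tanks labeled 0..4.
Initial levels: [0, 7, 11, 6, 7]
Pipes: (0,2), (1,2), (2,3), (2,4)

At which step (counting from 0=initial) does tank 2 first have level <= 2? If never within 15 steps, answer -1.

Answer: -1

Derivation:
Step 1: flows [2->0,2->1,2->3,2->4] -> levels [1 8 7 7 8]
Step 2: flows [2->0,1->2,2=3,4->2] -> levels [2 7 8 7 7]
Step 3: flows [2->0,2->1,2->3,2->4] -> levels [3 8 4 8 8]
Step 4: flows [2->0,1->2,3->2,4->2] -> levels [4 7 6 7 7]
Step 5: flows [2->0,1->2,3->2,4->2] -> levels [5 6 8 6 6]
Step 6: flows [2->0,2->1,2->3,2->4] -> levels [6 7 4 7 7]
Step 7: flows [0->2,1->2,3->2,4->2] -> levels [5 6 8 6 6]
  -> period-2 cycle (repeats step 5); tank 2 never drops to <=2
Tank 2 never reaches <=2 within 15 steps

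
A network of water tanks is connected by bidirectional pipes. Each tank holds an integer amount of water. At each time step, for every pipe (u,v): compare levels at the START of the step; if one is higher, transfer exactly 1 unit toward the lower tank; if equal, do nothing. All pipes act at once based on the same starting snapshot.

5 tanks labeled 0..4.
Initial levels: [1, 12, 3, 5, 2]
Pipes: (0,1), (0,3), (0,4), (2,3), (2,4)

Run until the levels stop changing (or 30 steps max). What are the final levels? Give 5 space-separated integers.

Answer: 7 4 6 3 3

Derivation:
Step 1: flows [1->0,3->0,4->0,3->2,2->4] -> levels [4 11 3 3 2]
Step 2: flows [1->0,0->3,0->4,2=3,2->4] -> levels [3 10 2 4 4]
Step 3: flows [1->0,3->0,4->0,3->2,4->2] -> levels [6 9 4 2 2]
Step 4: flows [1->0,0->3,0->4,2->3,2->4] -> levels [5 8 2 4 4]
Step 5: flows [1->0,0->3,0->4,3->2,4->2] -> levels [4 7 4 4 4]
Step 6: flows [1->0,0=3,0=4,2=3,2=4] -> levels [5 6 4 4 4]
Step 7: flows [1->0,0->3,0->4,2=3,2=4] -> levels [4 5 4 5 5]
Step 8: flows [1->0,3->0,4->0,3->2,4->2] -> levels [7 4 6 3 3]
Step 9: flows [0->1,0->3,0->4,2->3,2->4] -> levels [4 5 4 5 5]
  -> period-2 cycle: step 9 state = step 7 state; never stabilizes
  -> state at step 30: (30-7) mod 2 = 1, same as step 8 -> [7 4 6 3 3]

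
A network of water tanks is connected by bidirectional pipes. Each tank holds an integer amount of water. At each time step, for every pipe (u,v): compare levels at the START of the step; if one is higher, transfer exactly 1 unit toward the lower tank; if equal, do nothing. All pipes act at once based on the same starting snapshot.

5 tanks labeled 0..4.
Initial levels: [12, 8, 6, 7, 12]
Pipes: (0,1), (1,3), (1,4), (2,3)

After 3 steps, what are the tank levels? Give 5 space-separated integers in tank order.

Step 1: flows [0->1,1->3,4->1,3->2] -> levels [11 9 7 7 11]
Step 2: flows [0->1,1->3,4->1,2=3] -> levels [10 10 7 8 10]
Step 3: flows [0=1,1->3,1=4,3->2] -> levels [10 9 8 8 10]

Answer: 10 9 8 8 10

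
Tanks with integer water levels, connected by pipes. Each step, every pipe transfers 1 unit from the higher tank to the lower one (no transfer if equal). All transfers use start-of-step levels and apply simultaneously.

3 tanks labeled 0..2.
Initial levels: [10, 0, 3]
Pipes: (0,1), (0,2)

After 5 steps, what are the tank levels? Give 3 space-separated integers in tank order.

Step 1: flows [0->1,0->2] -> levels [8 1 4]
Step 2: flows [0->1,0->2] -> levels [6 2 5]
Step 3: flows [0->1,0->2] -> levels [4 3 6]
Step 4: flows [0->1,2->0] -> levels [4 4 5]
Step 5: flows [0=1,2->0] -> levels [5 4 4]

Answer: 5 4 4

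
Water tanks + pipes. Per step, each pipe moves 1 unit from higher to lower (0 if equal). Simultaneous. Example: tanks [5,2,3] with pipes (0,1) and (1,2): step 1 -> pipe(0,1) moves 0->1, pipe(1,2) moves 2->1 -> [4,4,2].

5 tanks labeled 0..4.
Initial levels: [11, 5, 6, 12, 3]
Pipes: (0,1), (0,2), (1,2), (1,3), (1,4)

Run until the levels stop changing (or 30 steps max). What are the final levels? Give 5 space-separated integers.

Step 1: flows [0->1,0->2,2->1,3->1,1->4] -> levels [9 7 6 11 4]
Step 2: flows [0->1,0->2,1->2,3->1,1->4] -> levels [7 7 8 10 5]
Step 3: flows [0=1,2->0,2->1,3->1,1->4] -> levels [8 8 6 9 6]
Step 4: flows [0=1,0->2,1->2,3->1,1->4] -> levels [7 7 8 8 7]
Step 5: flows [0=1,2->0,2->1,3->1,1=4] -> levels [8 9 6 7 7]
Step 6: flows [1->0,0->2,1->2,1->3,1->4] -> levels [8 5 8 8 8]
Step 7: flows [0->1,0=2,2->1,3->1,4->1] -> levels [7 9 7 7 7]
Step 8: flows [1->0,0=2,1->2,1->3,1->4] -> levels [8 5 8 8 8]
  -> period-2 cycle: step 8 state = step 6 state; never stabilizes
  -> state at step 30: (30-6) mod 2 = 0, same as step 6 -> [8 5 8 8 8]

Answer: 8 5 8 8 8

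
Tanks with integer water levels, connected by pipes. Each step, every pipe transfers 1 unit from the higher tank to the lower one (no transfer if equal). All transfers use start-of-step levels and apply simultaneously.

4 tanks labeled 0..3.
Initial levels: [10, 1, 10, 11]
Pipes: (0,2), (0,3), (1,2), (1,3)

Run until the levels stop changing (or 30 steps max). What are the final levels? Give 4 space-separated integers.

Answer: 7 9 8 8

Derivation:
Step 1: flows [0=2,3->0,2->1,3->1] -> levels [11 3 9 9]
Step 2: flows [0->2,0->3,2->1,3->1] -> levels [9 5 9 9]
Step 3: flows [0=2,0=3,2->1,3->1] -> levels [9 7 8 8]
Step 4: flows [0->2,0->3,2->1,3->1] -> levels [7 9 8 8]
Step 5: flows [2->0,3->0,1->2,1->3] -> levels [9 7 8 8]
  -> period-2 cycle: step 5 state = step 3 state; never stabilizes
  -> state at step 30: (30-3) mod 2 = 1, same as step 4 -> [7 9 8 8]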